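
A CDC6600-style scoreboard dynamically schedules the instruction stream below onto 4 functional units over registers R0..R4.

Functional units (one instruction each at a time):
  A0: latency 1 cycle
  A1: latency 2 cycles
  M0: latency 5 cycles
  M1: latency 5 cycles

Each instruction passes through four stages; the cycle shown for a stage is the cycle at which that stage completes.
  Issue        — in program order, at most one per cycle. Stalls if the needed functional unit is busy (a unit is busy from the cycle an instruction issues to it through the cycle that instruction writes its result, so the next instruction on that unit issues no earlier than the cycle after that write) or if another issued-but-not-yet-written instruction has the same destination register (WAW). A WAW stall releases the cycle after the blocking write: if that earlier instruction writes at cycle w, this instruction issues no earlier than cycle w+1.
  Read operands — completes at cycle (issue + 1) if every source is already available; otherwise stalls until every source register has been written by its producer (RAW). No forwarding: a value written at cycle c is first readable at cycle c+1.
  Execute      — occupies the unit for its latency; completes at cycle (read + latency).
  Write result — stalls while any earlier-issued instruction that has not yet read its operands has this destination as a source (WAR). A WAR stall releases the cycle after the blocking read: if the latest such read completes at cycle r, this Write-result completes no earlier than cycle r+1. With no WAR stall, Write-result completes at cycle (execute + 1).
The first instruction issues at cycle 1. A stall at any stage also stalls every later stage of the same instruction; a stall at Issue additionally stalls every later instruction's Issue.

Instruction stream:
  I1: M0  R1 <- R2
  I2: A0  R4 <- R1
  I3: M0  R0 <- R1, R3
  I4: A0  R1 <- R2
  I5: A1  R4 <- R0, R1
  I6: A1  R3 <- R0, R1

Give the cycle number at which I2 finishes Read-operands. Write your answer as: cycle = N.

cycle = 9

I1 -> (1, 2, 7, 8)
I2 -> (2, 9, 10, 11)  // RAW R1: wait I1 write@8
I3 -> (9, 10, 15, 16)  // struct: M0 busy until I1 writes@8
I4 -> (12, 13, 14, 15)  // struct: A0 busy until I2 writes@11
I5 -> (13, 17, 19, 20)  // RAW R0: wait I3 write@16
I6 -> (21, 22, 24, 25)  // struct: A1 busy until I5 writes@20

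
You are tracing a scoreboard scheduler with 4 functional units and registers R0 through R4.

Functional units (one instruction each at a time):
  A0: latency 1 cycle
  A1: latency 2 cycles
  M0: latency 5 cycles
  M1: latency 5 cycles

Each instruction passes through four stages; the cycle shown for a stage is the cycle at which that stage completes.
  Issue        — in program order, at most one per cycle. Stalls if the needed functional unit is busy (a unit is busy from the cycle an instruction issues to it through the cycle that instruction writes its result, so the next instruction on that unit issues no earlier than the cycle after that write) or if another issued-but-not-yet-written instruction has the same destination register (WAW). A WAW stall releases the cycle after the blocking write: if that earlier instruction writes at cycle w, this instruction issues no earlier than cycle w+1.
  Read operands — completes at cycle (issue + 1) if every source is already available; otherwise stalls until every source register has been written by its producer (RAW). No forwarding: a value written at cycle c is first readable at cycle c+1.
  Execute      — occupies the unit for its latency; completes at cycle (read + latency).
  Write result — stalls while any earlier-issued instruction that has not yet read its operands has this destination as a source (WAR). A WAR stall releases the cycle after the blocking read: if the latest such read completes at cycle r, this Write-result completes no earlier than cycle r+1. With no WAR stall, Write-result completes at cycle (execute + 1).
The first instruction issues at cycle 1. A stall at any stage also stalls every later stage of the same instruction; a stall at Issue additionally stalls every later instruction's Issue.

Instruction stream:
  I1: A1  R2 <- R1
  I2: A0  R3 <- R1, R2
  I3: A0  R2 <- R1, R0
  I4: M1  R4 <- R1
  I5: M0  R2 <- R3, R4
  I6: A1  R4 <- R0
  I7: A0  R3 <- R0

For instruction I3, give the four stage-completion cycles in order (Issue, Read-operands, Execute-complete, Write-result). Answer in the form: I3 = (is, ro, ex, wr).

1) issue 1, read 2, done 4, write 5
2) issue 2, read 6, done 7, write 8  <RAW R2: wait I1 write@5>
3) issue 9, read 10, done 11, write 12  <struct: A0 busy until I2 writes@8>
4) issue 10, read 11, done 16, write 17
5) issue 13, read 18, done 23, write 24  <WAW R2: wait I3 write@12 / RAW R4: wait I4 write@17>
6) issue 18, read 19, done 21, write 22  <WAW R4: wait I4 write@17>
7) issue 19, read 20, done 21, write 22

I3 = (9, 10, 11, 12)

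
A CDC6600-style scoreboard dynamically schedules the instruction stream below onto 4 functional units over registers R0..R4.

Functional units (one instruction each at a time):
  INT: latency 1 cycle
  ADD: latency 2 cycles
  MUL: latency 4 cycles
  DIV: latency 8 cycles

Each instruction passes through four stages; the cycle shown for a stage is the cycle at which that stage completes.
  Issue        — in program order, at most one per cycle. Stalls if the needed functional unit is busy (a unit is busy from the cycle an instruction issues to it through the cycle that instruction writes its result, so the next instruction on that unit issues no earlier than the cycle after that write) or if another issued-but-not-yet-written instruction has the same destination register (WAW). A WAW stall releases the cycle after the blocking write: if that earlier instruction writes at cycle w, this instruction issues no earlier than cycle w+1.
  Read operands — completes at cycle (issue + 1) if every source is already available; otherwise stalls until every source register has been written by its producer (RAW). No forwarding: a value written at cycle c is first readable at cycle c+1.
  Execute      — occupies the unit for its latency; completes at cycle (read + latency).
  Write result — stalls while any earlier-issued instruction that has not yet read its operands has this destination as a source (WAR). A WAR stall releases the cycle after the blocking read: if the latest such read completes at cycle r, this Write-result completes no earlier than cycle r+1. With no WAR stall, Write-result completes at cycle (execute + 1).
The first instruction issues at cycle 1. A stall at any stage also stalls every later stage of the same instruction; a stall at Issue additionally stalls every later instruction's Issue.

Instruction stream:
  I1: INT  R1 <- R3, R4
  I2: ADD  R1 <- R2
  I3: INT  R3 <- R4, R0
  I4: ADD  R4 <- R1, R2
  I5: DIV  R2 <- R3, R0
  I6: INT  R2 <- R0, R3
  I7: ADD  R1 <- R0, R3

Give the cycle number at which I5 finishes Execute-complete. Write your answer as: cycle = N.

[I1] 1/2/3/4
[I2] 5/6/8/9  (WAW R1: wait I1 write@4)
[I3] 6/7/8/9
[I4] 10/11/13/14  (struct: ADD busy until I2 writes@9)
[I5] 11/12/20/21
[I6] 22/23/24/25  (WAW R2: wait I5 write@21)
[I7] 23/24/26/27

cycle = 20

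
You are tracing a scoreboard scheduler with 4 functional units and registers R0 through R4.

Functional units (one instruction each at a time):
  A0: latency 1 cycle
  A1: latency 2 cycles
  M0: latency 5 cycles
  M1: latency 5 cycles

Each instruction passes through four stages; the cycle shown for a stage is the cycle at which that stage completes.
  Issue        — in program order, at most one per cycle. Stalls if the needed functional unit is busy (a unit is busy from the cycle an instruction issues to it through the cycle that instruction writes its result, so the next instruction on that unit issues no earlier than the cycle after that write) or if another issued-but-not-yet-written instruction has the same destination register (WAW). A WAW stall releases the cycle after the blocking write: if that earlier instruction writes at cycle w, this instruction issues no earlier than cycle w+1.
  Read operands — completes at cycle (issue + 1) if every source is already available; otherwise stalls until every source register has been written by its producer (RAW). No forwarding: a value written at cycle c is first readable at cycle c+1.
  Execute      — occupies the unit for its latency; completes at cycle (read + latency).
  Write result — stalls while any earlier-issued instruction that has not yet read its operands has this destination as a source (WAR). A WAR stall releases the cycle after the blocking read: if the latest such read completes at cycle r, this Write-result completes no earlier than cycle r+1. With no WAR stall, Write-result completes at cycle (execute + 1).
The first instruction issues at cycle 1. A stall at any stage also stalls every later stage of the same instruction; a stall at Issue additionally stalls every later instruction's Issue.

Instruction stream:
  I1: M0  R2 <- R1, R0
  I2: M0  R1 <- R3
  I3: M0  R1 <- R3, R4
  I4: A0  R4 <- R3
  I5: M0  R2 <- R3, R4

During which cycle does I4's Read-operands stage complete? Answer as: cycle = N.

I1 -> (1, 2, 7, 8)
I2 -> (9, 10, 15, 16)  // struct: M0 busy until I1 writes@8
I3 -> (17, 18, 23, 24)  // struct: M0 busy until I2 writes@16
I4 -> (18, 19, 20, 21)
I5 -> (25, 26, 31, 32)  // struct: M0 busy until I3 writes@24

cycle = 19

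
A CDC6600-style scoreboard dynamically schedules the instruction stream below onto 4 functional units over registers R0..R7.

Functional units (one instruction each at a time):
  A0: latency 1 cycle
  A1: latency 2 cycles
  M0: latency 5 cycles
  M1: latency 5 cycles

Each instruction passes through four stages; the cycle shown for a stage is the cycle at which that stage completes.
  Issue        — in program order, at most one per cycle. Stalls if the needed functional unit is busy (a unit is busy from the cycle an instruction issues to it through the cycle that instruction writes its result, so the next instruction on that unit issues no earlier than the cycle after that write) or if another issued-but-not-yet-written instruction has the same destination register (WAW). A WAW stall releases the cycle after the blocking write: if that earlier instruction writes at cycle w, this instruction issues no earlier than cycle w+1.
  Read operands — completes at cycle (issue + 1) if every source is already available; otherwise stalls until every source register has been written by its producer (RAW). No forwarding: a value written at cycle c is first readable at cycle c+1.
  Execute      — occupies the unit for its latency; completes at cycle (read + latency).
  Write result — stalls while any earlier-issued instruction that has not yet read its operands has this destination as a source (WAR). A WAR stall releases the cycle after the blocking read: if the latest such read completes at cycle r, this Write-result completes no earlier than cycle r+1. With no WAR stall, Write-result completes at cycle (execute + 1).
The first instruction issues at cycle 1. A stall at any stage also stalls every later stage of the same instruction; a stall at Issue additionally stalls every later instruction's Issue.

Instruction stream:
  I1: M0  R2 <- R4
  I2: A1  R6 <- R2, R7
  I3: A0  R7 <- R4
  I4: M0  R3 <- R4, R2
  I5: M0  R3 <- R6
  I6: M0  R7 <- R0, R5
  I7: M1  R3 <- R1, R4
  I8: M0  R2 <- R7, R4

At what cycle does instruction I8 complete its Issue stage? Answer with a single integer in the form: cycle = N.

cycle = 33

t=1  I1 dispatched to M0
t=2  I1 operands ready · I2 dispatched to A1
t=3  I3 dispatched to A0
t=4  I3 operands ready
t=5  I3 complete
t=7  I1 complete
t=8  R2←I1
t=9  I2 operands ready · I4 dispatched to M0
t=10  R7←I3 · I4 operands ready
t=11  I2 complete
t=12  R6←I2
t=15  I4 complete
t=16  R3←I4
t=17  I5 dispatched to M0
t=18  I5 operands ready
t=23  I5 complete
t=24  R3←I5
t=25  I6 dispatched to M0
t=26  I6 operands ready · I7 dispatched to M1
t=27  I7 operands ready
t=31  I6 complete
t=32  R7←I6 · I7 complete
t=33  R3←I7 · I8 dispatched to M0
t=34  I8 operands ready
t=39  I8 complete
t=40  R2←I8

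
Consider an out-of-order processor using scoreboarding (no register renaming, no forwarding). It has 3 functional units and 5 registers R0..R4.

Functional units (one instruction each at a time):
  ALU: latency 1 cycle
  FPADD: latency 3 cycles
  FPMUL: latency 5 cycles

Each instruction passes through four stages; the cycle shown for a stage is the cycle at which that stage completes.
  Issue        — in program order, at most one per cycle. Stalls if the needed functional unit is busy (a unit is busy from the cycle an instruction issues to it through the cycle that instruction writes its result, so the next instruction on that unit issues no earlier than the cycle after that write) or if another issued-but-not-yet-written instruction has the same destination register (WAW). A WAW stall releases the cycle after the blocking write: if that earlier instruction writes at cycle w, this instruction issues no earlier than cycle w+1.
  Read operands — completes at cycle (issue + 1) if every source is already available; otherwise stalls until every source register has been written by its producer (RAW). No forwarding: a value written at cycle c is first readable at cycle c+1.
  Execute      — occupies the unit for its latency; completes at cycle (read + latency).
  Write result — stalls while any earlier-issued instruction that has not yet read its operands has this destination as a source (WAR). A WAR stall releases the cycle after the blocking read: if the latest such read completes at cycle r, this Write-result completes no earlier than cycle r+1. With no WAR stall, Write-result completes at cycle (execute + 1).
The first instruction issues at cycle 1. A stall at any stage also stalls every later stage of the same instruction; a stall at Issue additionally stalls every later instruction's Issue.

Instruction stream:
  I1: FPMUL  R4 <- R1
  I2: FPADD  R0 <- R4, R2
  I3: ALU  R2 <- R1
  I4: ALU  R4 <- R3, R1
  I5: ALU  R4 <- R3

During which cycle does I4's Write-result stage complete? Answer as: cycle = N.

cycle = 14

I1  is:1  ro:2  ex:7  wr:8
I2  is:2  ro:9  ex:12  wr:13  — RAW R4: wait I1 write@8
I3  is:3  ro:4  ex:5  wr:10  — WAR R2: wait I2 read@9
I4  is:11  ro:12  ex:13  wr:14  — struct: ALU busy until I3 writes@10
I5  is:15  ro:16  ex:17  wr:18  — struct: ALU busy until I4 writes@14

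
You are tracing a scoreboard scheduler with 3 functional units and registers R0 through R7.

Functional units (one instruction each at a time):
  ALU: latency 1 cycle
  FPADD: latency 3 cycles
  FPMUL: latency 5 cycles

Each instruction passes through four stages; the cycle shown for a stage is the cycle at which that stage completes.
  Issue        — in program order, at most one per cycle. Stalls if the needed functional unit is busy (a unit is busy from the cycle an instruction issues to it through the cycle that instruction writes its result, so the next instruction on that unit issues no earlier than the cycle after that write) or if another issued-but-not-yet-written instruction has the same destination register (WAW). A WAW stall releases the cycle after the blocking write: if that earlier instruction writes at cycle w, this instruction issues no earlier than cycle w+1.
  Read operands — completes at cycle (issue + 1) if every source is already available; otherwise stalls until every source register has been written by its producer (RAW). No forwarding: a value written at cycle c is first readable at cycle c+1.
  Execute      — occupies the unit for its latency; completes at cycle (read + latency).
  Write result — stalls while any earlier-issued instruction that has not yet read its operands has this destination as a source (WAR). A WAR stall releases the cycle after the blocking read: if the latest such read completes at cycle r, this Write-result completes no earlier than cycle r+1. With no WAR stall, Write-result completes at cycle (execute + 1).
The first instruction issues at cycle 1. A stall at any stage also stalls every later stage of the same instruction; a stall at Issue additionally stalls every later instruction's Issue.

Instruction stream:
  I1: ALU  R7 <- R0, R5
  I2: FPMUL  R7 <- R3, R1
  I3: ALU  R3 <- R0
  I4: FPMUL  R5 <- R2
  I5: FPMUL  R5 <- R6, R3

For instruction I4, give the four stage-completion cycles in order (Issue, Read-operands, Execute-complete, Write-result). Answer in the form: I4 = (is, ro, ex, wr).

1) issue 1, read 2, done 3, write 4
2) issue 5, read 6, done 11, write 12  <WAW R7: wait I1 write@4>
3) issue 6, read 7, done 8, write 9
4) issue 13, read 14, done 19, write 20  <struct: FPMUL busy until I2 writes@12>
5) issue 21, read 22, done 27, write 28  <struct: FPMUL busy until I4 writes@20>

I4 = (13, 14, 19, 20)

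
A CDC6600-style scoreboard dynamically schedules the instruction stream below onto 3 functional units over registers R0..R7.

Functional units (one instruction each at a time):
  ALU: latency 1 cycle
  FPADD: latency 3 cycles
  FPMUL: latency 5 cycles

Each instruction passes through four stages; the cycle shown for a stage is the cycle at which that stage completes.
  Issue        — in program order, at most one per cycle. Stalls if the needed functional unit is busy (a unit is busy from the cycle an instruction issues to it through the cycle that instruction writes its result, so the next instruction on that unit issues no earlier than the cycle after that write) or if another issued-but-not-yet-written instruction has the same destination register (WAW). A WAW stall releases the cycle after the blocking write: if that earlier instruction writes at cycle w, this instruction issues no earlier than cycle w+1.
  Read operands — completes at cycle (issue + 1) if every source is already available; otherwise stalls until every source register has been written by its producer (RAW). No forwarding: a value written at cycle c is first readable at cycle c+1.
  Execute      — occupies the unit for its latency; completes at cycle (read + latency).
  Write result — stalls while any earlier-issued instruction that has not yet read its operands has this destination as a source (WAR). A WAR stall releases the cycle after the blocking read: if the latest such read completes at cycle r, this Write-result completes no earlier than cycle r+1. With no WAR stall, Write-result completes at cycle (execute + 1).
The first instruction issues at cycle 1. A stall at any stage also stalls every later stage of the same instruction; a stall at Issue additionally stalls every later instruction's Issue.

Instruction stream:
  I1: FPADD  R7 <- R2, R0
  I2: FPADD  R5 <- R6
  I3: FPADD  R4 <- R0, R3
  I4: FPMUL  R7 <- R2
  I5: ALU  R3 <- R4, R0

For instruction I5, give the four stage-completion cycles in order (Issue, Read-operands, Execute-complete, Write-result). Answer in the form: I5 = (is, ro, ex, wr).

I5 = (15, 19, 20, 21)

1) issue 1, read 2, done 5, write 6
2) issue 7, read 8, done 11, write 12  <struct: FPADD busy until I1 writes@6>
3) issue 13, read 14, done 17, write 18  <struct: FPADD busy until I2 writes@12>
4) issue 14, read 15, done 20, write 21
5) issue 15, read 19, done 20, write 21  <RAW R4: wait I3 write@18>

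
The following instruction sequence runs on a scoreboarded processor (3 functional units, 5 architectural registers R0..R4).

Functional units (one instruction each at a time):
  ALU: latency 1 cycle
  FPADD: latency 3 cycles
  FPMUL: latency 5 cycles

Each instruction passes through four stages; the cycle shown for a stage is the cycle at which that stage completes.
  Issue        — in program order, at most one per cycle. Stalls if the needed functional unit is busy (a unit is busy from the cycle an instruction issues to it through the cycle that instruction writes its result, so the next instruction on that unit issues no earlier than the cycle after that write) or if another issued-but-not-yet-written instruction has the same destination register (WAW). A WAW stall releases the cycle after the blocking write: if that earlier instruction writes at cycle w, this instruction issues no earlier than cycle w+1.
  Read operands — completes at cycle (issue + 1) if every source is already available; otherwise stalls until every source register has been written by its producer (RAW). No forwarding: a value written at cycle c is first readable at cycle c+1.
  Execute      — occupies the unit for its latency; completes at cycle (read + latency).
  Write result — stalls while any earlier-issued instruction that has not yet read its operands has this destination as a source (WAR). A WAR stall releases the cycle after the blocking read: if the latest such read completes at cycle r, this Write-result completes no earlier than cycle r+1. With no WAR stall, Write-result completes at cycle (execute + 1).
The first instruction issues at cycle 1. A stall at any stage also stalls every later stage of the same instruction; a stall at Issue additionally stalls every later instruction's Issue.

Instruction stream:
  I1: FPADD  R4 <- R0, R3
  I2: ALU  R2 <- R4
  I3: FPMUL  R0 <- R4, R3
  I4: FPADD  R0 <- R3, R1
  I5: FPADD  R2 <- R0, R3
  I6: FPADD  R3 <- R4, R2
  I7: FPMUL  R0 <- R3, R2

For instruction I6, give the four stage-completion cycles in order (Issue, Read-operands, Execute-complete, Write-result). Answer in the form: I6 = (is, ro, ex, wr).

  I1 | 1 | 2 | 5 | 6
  I2 | 2 | 7 | 8 | 9   RAW R4: wait I1 write@6
  I3 | 3 | 7 | 12 | 13   RAW R4: wait I1 write@6
  I4 | 14 | 15 | 18 | 19   WAW R0: wait I3 write@13
  I5 | 20 | 21 | 24 | 25   struct: FPADD busy until I4 writes@19
  I6 | 26 | 27 | 30 | 31   struct: FPADD busy until I5 writes@25
  I7 | 27 | 32 | 37 | 38   RAW R3: wait I6 write@31

I6 = (26, 27, 30, 31)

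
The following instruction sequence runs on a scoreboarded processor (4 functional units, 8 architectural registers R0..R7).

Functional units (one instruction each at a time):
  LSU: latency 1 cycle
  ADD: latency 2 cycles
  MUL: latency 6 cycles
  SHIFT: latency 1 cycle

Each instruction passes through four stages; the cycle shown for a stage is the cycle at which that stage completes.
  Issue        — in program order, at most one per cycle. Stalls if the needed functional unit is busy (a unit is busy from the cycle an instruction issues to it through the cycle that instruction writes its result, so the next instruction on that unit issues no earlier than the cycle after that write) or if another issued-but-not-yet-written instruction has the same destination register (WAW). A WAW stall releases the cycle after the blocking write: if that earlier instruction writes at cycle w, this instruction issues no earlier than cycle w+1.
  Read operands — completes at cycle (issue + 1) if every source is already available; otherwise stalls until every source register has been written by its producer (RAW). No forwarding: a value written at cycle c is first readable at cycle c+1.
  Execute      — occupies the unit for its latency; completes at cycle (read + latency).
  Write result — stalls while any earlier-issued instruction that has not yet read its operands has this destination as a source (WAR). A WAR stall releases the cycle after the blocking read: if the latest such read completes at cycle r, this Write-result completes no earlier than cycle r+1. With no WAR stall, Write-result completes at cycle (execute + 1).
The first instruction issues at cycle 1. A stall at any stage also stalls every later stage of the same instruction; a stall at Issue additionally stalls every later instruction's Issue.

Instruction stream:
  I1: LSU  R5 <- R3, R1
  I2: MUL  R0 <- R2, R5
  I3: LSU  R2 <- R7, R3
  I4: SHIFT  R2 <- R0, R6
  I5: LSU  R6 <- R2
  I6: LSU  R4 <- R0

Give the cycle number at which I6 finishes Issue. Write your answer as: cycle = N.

cycle = 19

[I1] 1/2/3/4
[I2] 2/5/11/12  (RAW R5: wait I1 write@4)
[I3] 5/6/7/8  (struct: LSU busy until I1 writes@4)
[I4] 9/13/14/15  (WAW R2: wait I3 write@8; RAW R0: wait I2 write@12)
[I5] 10/16/17/18  (RAW R2: wait I4 write@15)
[I6] 19/20/21/22  (struct: LSU busy until I5 writes@18)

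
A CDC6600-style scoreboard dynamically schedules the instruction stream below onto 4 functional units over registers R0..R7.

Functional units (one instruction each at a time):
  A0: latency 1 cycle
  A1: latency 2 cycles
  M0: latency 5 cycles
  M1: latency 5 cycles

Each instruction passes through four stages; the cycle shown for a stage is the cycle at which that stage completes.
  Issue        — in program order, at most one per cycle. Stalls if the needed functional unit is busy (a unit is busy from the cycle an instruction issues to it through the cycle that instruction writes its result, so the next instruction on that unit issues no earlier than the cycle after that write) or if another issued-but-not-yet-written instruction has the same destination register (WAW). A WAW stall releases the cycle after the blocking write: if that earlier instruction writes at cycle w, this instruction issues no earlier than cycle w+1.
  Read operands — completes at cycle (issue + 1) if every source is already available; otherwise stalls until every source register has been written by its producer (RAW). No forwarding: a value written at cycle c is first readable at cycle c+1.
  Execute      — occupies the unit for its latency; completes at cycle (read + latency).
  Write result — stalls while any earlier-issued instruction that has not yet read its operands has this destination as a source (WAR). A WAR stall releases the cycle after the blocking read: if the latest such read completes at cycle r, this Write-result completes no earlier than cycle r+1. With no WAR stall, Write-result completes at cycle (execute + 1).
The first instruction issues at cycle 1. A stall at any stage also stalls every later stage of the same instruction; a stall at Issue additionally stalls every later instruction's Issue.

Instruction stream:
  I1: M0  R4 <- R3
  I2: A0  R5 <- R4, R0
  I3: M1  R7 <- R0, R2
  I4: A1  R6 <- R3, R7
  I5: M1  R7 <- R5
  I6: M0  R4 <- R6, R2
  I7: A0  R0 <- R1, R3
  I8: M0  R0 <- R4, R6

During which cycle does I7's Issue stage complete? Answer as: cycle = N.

cycle = 13

cycle 1: issue I1 (M0)
cycle 2: I1 read-ops; issue I2 (A0)
cycle 3: issue I3 (M1)
cycle 4: I3 read-ops; issue I4 (A1)
cycle 7: I1 finished on M0
cycle 8: I1→R4
cycle 9: I2 read-ops; I3 finished on M1
cycle 10: I2 finished on A0; I3→R7
cycle 11: I2→R5; I4 read-ops; issue I5 (M1)
cycle 12: I5 read-ops; issue I6 (M0)
cycle 13: I4 finished on A1; issue I7 (A0)
cycle 14: I4→R6; I7 read-ops
cycle 15: I6 read-ops; I7 finished on A0
cycle 16: I7→R0
cycle 17: I5 finished on M1
cycle 18: I5→R7
cycle 20: I6 finished on M0
cycle 21: I6→R4
cycle 22: issue I8 (M0)
cycle 23: I8 read-ops
cycle 28: I8 finished on M0
cycle 29: I8→R0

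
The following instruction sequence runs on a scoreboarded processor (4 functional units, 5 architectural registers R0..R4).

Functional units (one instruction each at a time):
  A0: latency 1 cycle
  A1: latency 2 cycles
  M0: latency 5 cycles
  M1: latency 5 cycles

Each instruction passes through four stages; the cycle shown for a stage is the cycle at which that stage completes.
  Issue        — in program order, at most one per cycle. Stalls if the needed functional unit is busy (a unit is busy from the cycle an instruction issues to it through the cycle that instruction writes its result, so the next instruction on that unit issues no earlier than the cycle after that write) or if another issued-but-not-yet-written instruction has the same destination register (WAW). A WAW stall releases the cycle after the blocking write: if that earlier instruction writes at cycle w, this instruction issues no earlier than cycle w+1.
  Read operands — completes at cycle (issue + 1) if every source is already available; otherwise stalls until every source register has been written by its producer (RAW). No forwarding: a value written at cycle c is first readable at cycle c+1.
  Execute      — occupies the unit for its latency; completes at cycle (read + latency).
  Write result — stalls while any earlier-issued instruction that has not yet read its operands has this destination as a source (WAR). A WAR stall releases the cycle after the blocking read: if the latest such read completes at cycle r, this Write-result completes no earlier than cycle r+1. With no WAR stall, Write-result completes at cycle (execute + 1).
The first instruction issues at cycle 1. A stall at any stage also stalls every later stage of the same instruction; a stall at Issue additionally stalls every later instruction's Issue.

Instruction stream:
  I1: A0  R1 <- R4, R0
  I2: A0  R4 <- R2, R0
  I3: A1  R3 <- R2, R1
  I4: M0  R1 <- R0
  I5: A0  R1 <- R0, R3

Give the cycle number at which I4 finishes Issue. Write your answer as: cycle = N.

cycle = 7

[1] I1 dispatched to A0
[2] I1 operands ready
[3] I1 complete
[4] R1←I1
[5] I2 dispatched to A0
[6] I2 operands ready; I3 dispatched to A1
[7] I2 complete; I3 operands ready; I4 dispatched to M0
[8] R4←I2; I4 operands ready
[9] I3 complete
[10] R3←I3
[13] I4 complete
[14] R1←I4
[15] I5 dispatched to A0
[16] I5 operands ready
[17] I5 complete
[18] R1←I5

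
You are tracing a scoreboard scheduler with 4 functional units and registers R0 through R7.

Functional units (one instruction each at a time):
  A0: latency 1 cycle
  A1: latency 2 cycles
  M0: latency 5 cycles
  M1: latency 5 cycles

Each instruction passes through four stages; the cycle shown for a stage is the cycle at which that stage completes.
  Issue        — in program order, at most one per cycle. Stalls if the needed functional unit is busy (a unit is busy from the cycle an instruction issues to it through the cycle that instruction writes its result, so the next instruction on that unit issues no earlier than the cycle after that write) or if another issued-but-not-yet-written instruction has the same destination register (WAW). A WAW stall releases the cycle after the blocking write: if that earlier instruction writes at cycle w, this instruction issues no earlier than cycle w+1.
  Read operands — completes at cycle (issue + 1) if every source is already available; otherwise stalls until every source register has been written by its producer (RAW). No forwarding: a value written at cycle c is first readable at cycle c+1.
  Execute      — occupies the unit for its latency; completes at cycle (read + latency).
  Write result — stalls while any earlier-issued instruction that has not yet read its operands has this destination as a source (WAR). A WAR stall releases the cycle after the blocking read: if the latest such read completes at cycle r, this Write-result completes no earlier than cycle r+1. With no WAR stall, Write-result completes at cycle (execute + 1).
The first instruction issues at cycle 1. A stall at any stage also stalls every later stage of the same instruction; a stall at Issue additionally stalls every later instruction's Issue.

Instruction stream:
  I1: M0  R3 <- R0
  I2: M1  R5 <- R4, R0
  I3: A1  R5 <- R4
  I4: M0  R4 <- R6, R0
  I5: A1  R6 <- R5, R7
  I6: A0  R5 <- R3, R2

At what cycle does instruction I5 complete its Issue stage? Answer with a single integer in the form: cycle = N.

cycle = 15

[I1] 1/2/7/8
[I2] 2/3/8/9
[I3] 10/11/13/14  (WAW R5: wait I2 write@9)
[I4] 11/12/17/18
[I5] 15/16/18/19  (struct: A1 busy until I3 writes@14)
[I6] 16/17/18/19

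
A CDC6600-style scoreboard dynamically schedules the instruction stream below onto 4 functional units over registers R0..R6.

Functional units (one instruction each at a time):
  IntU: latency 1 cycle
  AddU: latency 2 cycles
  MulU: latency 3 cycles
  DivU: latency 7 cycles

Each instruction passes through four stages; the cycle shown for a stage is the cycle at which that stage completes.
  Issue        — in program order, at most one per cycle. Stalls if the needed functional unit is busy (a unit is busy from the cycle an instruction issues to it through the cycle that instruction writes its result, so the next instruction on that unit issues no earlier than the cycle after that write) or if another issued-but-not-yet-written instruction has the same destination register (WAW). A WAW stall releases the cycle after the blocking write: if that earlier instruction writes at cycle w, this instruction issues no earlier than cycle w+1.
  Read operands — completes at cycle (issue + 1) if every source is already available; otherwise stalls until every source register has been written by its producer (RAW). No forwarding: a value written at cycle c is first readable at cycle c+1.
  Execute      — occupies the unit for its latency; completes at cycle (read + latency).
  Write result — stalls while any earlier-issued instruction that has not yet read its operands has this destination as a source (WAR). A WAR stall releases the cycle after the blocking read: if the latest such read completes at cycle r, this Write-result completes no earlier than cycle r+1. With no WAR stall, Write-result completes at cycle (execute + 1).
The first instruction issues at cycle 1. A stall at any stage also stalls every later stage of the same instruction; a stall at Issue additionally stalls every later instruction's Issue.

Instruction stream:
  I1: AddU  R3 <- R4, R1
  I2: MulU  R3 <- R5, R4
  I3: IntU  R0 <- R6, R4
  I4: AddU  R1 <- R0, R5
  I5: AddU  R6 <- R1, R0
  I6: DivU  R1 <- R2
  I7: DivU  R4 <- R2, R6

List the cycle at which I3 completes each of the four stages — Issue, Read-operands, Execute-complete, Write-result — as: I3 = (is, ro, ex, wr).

I3 = (7, 8, 9, 10)

1) issue 1, read 2, done 4, write 5
2) issue 6, read 7, done 10, write 11  <WAW R3: wait I1 write@5>
3) issue 7, read 8, done 9, write 10
4) issue 8, read 11, done 13, write 14  <RAW R0: wait I3 write@10>
5) issue 15, read 16, done 18, write 19  <struct: AddU busy until I4 writes@14>
6) issue 16, read 17, done 24, write 25
7) issue 26, read 27, done 34, write 35  <struct: DivU busy until I6 writes@25>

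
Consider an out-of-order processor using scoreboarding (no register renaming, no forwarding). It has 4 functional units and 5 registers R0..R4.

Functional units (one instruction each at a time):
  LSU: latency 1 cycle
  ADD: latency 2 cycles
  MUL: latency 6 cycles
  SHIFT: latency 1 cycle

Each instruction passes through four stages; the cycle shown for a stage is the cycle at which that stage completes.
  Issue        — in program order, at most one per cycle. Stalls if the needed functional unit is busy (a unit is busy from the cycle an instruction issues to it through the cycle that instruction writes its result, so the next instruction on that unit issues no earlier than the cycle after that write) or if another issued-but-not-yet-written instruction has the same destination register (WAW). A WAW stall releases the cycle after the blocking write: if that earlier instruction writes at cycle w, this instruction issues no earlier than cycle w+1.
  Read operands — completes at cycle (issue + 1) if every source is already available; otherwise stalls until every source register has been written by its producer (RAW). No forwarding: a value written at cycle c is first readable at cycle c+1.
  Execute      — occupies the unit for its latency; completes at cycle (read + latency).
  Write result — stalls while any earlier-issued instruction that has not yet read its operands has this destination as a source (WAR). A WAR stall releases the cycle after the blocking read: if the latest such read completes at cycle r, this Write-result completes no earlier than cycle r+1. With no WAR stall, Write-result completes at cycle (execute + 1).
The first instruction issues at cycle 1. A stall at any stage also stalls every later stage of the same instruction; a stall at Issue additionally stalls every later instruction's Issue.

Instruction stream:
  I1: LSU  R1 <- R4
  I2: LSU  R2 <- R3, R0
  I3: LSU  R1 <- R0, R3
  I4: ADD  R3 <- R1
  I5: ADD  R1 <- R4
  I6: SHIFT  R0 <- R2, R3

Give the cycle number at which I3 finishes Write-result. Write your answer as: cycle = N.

t=1  I1 dispatched to LSU
t=2  I1 operands ready
t=3  I1 complete
t=4  R1←I1
t=5  I2 dispatched to LSU
t=6  I2 operands ready
t=7  I2 complete
t=8  R2←I2
t=9  I3 dispatched to LSU
t=10  I3 operands ready; I4 dispatched to ADD
t=11  I3 complete
t=12  R1←I3
t=13  I4 operands ready
t=15  I4 complete
t=16  R3←I4
t=17  I5 dispatched to ADD
t=18  I5 operands ready; I6 dispatched to SHIFT
t=19  I6 operands ready
t=20  I5 complete; I6 complete
t=21  R1←I5; R0←I6

cycle = 12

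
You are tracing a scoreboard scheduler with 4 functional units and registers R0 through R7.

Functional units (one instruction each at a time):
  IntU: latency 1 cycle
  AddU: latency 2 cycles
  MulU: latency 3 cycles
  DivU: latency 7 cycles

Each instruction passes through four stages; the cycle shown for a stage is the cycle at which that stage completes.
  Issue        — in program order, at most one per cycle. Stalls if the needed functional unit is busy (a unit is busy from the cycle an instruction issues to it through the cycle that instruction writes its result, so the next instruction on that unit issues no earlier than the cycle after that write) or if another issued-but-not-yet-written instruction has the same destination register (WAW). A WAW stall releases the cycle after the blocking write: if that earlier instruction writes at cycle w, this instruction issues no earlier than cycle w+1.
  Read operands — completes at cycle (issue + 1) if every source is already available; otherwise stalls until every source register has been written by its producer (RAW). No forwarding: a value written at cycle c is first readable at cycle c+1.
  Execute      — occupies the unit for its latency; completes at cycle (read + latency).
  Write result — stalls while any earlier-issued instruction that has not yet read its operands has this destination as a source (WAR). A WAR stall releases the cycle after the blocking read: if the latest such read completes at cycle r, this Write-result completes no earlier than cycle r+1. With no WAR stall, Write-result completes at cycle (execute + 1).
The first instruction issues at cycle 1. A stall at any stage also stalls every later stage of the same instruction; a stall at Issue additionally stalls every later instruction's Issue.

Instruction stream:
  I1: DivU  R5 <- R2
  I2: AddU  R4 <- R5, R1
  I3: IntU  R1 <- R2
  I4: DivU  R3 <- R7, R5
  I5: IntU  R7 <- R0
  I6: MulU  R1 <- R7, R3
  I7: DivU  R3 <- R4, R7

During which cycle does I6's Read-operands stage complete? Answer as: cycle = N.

cycle = 21

[I1] 1/2/9/10
[I2] 2/11/13/14  (RAW R5: wait I1 write@10)
[I3] 3/4/5/12  (WAR R1: wait I2 read@11)
[I4] 11/12/19/20  (struct: DivU busy until I1 writes@10)
[I5] 13/14/15/16  (struct: IntU busy until I3 writes@12)
[I6] 14/21/24/25  (RAW R3: wait I4 write@20)
[I7] 21/22/29/30  (struct: DivU busy until I4 writes@20)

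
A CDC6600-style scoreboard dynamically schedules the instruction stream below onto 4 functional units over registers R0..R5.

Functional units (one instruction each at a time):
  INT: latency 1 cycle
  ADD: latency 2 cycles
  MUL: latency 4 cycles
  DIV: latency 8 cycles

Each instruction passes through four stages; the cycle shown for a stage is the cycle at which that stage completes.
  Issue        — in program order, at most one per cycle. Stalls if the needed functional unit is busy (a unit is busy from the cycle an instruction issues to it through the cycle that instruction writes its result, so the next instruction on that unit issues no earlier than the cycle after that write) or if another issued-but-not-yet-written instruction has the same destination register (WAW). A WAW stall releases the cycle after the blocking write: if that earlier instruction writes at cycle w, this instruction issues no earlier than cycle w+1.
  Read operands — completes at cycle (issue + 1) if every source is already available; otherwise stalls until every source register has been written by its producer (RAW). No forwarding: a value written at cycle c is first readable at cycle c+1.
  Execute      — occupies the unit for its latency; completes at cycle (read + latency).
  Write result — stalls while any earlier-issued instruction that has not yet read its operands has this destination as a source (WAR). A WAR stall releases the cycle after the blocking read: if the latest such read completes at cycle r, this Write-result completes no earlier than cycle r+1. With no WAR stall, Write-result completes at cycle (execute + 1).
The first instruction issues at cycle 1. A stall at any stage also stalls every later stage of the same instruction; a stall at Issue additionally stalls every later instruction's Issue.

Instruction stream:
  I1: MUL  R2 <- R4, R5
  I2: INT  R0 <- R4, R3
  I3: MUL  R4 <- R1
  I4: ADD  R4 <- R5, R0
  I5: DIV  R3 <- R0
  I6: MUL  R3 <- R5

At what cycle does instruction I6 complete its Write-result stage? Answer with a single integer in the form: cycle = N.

I1: IS=1 RO=2 EX=6 WR=7
I2: IS=2 RO=3 EX=4 WR=5
I3: IS=8 RO=9 EX=13 WR=14  [struct: MUL busy until I1 writes@7]
I4: IS=15 RO=16 EX=18 WR=19  [WAW R4: wait I3 write@14]
I5: IS=16 RO=17 EX=25 WR=26
I6: IS=27 RO=28 EX=32 WR=33  [WAW R3: wait I5 write@26]

cycle = 33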